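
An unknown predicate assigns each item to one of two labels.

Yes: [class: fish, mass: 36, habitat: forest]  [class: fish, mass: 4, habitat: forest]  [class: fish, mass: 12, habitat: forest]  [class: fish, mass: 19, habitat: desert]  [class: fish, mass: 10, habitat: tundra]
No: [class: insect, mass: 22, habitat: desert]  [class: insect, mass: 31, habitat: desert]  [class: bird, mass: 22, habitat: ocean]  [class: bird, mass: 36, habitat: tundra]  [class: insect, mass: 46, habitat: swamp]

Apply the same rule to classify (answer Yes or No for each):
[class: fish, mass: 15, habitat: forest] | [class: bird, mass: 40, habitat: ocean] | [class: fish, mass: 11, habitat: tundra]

Yes, No, Yes

The classifier is using: class is fish.
[class: fish, mass: 15, habitat: forest]: class is fish — meets the rule, so Yes. [class: bird, mass: 40, habitat: ocean]: class is bird — doesn't qualify, so No. [class: fish, mass: 11, habitat: tundra]: class is fish — meets the rule, so Yes.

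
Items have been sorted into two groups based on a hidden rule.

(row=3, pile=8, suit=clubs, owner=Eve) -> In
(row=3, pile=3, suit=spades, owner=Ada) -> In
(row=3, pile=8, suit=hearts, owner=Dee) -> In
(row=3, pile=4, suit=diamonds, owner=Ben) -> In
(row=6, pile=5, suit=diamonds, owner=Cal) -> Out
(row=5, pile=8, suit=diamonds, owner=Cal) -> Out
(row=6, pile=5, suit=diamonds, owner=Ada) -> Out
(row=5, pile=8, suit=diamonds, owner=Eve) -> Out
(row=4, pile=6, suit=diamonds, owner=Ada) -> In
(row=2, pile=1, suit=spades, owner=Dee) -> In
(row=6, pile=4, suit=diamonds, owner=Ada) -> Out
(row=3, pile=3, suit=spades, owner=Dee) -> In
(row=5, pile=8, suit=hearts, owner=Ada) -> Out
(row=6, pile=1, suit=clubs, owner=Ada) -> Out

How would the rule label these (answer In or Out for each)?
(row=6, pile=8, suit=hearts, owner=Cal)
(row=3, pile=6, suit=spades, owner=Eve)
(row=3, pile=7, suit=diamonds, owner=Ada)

Out, In, In

The pattern is that an item is 'In' exactly when: row ≤ 4.
(row=6, pile=8, suit=hearts, owner=Cal) → row = 6 → Out. (row=3, pile=6, suit=spades, owner=Eve) → row = 3 → In. (row=3, pile=7, suit=diamonds, owner=Ada) → row = 3 → In.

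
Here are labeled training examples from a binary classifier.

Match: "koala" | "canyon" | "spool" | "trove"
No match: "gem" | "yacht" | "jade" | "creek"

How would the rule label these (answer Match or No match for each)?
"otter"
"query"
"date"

The common property of the 'Match' items is: contains 'o'. No 'No match' item has it.
"otter" → has 'o' → Match. "query" → no 'o' → No match. "date" → no 'o' → No match.

Match, No match, No match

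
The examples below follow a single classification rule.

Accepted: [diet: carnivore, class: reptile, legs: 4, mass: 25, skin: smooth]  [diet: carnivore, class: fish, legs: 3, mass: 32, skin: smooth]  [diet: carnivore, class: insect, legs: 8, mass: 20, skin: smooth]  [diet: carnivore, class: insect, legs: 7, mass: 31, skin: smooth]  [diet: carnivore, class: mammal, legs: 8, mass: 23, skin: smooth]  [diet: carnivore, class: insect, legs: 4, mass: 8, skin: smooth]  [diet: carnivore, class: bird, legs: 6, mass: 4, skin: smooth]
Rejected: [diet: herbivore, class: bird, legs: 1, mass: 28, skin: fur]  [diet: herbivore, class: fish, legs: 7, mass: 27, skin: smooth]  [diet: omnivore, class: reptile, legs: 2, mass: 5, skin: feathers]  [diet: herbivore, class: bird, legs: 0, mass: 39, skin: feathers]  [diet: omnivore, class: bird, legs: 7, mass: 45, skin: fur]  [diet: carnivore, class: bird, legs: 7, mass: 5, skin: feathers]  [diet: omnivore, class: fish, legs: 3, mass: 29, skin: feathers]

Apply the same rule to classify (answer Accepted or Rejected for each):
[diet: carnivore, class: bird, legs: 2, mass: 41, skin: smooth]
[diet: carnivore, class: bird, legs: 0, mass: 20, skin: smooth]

A rule that fits every label: diet is carnivore AND skin is smooth — true of each 'Accepted' example, false of each 'Rejected' one.
Accepted: [diet: carnivore, class: bird, legs: 2, mass: 41, skin: smooth], since diet is carnivore, skin is smooth.
Accepted: [diet: carnivore, class: bird, legs: 0, mass: 20, skin: smooth], since diet is carnivore, skin is smooth.

Accepted, Accepted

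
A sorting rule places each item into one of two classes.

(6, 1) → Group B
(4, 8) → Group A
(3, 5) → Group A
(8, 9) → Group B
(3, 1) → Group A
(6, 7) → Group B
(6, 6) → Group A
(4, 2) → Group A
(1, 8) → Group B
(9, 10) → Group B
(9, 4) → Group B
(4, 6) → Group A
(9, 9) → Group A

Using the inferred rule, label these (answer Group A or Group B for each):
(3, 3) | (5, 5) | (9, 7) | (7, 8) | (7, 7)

Rule: sum is even. This holds for each 'Group A' example and fails for each 'Group B' one.
(3, 3) → 3+3 = 6 → Group A.
(5, 5) → 5+5 = 10 → Group A.
(9, 7) → 9+7 = 16 → Group A.
(7, 8) → 7+8 = 15 → Group B.
(7, 7) → 7+7 = 14 → Group A.

Group A, Group A, Group A, Group B, Group A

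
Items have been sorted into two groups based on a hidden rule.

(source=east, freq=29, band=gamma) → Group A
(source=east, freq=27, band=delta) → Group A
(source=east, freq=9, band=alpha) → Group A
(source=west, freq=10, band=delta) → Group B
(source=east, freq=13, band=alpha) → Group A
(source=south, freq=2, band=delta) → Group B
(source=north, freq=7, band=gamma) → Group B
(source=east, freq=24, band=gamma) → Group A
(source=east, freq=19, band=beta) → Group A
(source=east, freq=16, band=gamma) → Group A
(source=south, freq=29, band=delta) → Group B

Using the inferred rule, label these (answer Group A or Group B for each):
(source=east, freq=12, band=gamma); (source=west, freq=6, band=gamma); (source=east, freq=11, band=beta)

One predicate separates the groups cleanly: source is east.
Group A: (source=east, freq=12, band=gamma), since source is east.
Group B: (source=west, freq=6, band=gamma), since source is west.
Group A: (source=east, freq=11, band=beta), since source is east.

Group A, Group B, Group A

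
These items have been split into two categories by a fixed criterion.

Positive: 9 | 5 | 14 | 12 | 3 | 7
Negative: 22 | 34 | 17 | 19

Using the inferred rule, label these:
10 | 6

The rule appears to be: at most 14.
10: 10 ≤ 14 — satisfies this, so Positive.
6: 6 ≤ 14 — satisfies this, so Positive.

Positive, Positive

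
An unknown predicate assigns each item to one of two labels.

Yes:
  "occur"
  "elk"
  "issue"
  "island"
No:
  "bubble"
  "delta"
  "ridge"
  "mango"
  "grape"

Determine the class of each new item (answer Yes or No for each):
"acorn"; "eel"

'Yes' ⟺ starts with a vowel.
Yes: "acorn", since starts with 'a'. Yes: "eel", since starts with 'e'.

Yes, Yes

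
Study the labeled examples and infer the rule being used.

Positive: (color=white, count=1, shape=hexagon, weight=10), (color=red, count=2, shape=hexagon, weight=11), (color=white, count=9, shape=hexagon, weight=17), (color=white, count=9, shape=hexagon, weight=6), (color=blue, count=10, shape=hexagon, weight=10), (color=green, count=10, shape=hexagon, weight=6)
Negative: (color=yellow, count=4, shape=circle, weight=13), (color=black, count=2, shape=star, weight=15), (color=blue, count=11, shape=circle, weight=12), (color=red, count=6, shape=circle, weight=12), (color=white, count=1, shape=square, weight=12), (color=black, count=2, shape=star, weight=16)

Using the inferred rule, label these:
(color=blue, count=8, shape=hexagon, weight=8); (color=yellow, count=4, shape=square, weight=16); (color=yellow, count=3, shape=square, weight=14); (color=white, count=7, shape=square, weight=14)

Positive, Negative, Negative, Negative

The rule appears to be: shape is hexagon.
Positive: (color=blue, count=8, shape=hexagon, weight=8), since shape is hexagon. Negative: (color=yellow, count=4, shape=square, weight=16), since shape is square. Negative: (color=yellow, count=3, shape=square, weight=14), since shape is square. Negative: (color=white, count=7, shape=square, weight=14), since shape is square.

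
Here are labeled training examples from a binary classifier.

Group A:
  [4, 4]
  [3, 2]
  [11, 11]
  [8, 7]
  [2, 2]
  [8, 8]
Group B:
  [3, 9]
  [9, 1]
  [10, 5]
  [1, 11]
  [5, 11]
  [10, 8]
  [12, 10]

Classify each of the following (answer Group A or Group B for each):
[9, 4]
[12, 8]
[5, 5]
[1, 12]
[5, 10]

Group B, Group B, Group A, Group B, Group B

The distinguishing property — |first − second| ≤ 1 — holds for all the 'Group A' cases and none of the 'Group B' cases.
[9, 4] — |9−4| = 5, hence Group B. [12, 8] — |12−8| = 4, hence Group B. [5, 5] — |5−5| = 0, hence Group A. [1, 12] — |1−12| = 11, hence Group B. [5, 10] — |5−10| = 5, hence Group B.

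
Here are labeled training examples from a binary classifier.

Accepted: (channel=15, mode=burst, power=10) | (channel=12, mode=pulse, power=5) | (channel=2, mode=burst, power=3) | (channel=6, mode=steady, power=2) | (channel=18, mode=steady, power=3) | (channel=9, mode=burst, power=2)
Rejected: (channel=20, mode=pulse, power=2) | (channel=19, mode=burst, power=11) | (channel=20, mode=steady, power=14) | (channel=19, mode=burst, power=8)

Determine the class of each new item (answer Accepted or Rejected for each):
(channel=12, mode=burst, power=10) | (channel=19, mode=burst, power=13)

Accepted, Rejected

The rule appears to be: channel ≤ 18.
(channel=12, mode=burst, power=10): Accepted (channel = 12).
(channel=19, mode=burst, power=13): Rejected (channel = 19).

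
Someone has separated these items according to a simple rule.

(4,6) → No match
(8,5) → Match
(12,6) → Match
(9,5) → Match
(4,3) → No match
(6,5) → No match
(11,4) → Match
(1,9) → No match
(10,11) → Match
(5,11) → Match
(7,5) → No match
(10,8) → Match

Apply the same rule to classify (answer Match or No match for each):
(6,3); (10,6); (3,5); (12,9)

The common property of the 'Match' items is: sum ≥ 13. No 'No match' item has it.
(6,3): 6+3 = 9, fails the rule → No match.
(10,6): 10+6 = 16, satisfies this → Match.
(3,5): 3+5 = 8, fails the rule → No match.
(12,9): 12+9 = 21, satisfies this → Match.

No match, Match, No match, Match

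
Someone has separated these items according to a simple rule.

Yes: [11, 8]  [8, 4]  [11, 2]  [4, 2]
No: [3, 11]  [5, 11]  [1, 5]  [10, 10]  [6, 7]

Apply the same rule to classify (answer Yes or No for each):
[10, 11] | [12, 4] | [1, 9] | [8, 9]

No, Yes, No, No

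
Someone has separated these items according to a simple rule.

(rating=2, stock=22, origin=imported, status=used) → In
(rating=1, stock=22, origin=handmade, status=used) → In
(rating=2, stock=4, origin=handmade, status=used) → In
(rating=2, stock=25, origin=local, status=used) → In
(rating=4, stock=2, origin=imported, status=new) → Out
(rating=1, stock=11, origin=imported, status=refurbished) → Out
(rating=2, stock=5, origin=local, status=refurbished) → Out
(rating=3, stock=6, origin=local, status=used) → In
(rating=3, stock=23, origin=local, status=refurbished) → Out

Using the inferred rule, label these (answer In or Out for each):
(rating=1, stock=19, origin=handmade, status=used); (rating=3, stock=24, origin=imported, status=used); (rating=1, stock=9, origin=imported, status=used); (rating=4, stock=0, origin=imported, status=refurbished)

The rule appears to be: status is used.

In, In, In, Out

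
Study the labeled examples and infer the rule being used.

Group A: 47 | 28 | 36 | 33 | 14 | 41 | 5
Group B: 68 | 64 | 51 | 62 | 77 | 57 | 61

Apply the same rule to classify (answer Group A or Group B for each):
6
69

Group A, Group B

'Group A' ⟺ at most 47.
6 → 6 ≤ 47 → Group A. 69 → 69 > 47 → Group B.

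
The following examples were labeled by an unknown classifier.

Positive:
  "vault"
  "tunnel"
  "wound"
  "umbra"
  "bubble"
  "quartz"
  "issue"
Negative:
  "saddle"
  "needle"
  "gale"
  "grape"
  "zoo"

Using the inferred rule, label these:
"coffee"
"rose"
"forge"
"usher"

Negative, Negative, Negative, Positive

'Positive' ⟺ contains 'u'.
"coffee": Negative (no 'u').
"rose": Negative (no 'u').
"forge": Negative (no 'u').
"usher": Positive (has 'u').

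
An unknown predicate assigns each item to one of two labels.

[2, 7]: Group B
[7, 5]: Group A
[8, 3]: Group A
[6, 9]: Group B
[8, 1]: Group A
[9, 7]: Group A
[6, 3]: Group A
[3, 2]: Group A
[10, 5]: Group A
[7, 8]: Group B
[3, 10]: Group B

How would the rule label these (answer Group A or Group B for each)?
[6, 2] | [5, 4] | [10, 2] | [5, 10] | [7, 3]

'Group A' ⟺ first > second.
[6, 2]: Group A (6 > 2). [5, 4]: Group A (5 > 4). [10, 2]: Group A (10 > 2). [5, 10]: Group B (5 < 10). [7, 3]: Group A (7 > 3).

Group A, Group A, Group A, Group B, Group A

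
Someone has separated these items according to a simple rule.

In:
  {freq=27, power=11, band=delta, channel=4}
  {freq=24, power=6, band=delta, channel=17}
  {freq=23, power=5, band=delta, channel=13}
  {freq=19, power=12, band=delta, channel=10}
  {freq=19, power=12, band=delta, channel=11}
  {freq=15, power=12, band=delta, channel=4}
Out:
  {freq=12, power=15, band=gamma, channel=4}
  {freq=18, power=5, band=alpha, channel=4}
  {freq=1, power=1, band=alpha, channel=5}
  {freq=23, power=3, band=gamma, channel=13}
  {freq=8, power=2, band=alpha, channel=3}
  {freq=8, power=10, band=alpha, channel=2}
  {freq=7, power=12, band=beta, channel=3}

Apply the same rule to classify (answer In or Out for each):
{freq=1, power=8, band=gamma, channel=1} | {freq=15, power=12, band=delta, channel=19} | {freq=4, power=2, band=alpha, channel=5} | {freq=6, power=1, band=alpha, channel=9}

Out, In, Out, Out

The distinguishing property — band is delta — holds for all the 'In' cases and none of the 'Out' cases.
{freq=1, power=8, band=gamma, channel=1} → band is gamma → Out.
{freq=15, power=12, band=delta, channel=19} → band is delta → In.
{freq=4, power=2, band=alpha, channel=5} → band is alpha → Out.
{freq=6, power=1, band=alpha, channel=9} → band is alpha → Out.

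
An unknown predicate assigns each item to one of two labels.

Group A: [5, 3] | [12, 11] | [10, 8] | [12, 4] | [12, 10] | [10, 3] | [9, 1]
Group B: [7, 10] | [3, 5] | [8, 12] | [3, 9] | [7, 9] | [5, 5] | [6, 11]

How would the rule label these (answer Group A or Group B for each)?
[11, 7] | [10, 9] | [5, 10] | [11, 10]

Group A, Group A, Group B, Group A

The common property of the 'Group A' items is: first > second. No 'Group B' item has it.
[11, 7] → 11 > 7 → Group A. [10, 9] → 10 > 9 → Group A. [5, 10] → 5 < 10 → Group B. [11, 10] → 11 > 10 → Group A.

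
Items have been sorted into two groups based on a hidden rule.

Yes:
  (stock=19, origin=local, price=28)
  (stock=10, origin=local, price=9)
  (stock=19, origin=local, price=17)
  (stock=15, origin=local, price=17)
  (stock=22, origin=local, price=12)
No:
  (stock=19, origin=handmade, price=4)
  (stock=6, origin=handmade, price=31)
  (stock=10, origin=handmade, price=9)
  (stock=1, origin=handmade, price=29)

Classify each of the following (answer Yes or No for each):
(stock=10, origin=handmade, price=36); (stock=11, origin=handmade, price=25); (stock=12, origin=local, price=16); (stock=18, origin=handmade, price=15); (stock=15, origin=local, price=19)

No, No, Yes, No, Yes

Every 'Yes' example satisfies: origin is local. None of the 'No' examples do.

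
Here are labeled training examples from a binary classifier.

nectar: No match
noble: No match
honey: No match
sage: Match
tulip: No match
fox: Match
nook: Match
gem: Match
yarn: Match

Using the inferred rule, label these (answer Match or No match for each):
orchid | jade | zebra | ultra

No match, Match, No match, No match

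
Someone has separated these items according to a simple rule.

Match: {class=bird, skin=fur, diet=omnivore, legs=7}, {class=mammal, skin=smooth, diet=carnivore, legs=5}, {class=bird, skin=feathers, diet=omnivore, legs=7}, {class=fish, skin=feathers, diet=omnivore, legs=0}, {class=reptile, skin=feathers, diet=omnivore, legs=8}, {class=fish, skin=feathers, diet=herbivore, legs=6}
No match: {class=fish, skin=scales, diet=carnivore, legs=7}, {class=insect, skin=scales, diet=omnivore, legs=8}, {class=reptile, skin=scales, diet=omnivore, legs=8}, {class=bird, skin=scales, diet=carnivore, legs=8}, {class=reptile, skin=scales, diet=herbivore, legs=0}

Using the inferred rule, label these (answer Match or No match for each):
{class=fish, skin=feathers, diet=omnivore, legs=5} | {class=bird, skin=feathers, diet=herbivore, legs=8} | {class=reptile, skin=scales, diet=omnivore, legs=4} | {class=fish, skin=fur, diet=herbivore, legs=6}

Match, Match, No match, Match

The pattern is that an item is 'Match' exactly when: skin is not scales.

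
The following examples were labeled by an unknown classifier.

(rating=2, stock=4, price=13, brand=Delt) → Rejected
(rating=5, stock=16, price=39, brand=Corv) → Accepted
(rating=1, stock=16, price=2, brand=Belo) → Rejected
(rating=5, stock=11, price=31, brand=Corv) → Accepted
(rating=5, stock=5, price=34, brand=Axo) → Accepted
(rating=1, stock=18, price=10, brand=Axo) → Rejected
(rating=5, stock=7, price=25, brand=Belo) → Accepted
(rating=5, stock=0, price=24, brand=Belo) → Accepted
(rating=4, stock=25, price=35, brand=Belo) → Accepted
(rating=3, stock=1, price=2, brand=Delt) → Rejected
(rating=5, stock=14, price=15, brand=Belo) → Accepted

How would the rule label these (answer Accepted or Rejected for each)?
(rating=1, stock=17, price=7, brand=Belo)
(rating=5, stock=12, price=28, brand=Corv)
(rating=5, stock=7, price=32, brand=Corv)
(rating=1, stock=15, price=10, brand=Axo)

The distinguishing property — price ≥ 15 — holds for all the 'Accepted' cases and none of the 'Rejected' cases.
(rating=1, stock=17, price=7, brand=Belo) — price = 7, hence Rejected.
(rating=5, stock=12, price=28, brand=Corv) — price = 28, hence Accepted.
(rating=5, stock=7, price=32, brand=Corv) — price = 32, hence Accepted.
(rating=1, stock=15, price=10, brand=Axo) — price = 10, hence Rejected.

Rejected, Accepted, Accepted, Rejected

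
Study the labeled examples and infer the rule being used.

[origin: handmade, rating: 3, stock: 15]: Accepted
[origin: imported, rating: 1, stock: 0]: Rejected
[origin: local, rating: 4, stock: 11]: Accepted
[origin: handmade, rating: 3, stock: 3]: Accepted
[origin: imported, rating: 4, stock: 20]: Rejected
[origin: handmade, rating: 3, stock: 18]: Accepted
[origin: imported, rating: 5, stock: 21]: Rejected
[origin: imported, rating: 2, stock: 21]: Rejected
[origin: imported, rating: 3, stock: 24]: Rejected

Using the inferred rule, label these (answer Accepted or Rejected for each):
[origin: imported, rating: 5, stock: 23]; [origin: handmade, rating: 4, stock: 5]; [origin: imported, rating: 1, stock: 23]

Rejected, Accepted, Rejected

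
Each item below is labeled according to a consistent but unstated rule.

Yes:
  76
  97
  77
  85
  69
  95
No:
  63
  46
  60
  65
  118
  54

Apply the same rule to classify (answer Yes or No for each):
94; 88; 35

Yes, Yes, No

The classifier is using: digit sum ≥ 12.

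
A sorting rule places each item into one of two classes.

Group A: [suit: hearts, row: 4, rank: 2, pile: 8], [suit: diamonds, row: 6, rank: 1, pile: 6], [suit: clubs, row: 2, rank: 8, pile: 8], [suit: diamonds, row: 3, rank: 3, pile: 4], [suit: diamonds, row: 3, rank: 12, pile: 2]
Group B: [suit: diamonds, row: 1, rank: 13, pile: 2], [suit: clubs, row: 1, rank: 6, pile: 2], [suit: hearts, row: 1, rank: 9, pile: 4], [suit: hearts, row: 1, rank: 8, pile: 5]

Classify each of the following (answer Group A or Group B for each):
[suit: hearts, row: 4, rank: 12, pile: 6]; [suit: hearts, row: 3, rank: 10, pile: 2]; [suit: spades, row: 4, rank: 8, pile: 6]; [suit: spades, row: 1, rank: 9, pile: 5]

Group A, Group A, Group A, Group B

A rule that fits every label: row ≥ 2 — true of each 'Group A' example, false of each 'Group B' one.
[suit: hearts, row: 4, rank: 12, pile: 6]: row = 4 — matches, so Group A.
[suit: hearts, row: 3, rank: 10, pile: 2]: row = 3 — matches, so Group A.
[suit: spades, row: 4, rank: 8, pile: 6]: row = 4 — matches, so Group A.
[suit: spades, row: 1, rank: 9, pile: 5]: row = 1 — does not pass, so Group B.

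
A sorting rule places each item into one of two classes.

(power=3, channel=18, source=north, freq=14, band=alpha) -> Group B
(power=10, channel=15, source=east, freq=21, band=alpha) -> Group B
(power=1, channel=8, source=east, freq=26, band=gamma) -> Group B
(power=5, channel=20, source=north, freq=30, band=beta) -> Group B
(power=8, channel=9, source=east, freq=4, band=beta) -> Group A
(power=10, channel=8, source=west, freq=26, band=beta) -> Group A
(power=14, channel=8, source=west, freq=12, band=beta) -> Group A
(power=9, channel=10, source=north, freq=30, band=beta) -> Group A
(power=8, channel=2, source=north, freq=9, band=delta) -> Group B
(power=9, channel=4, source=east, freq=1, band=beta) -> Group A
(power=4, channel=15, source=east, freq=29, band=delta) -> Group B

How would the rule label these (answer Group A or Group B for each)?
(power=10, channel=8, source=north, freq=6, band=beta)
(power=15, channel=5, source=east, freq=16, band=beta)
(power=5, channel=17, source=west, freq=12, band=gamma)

'Group A' ⟺ band is beta AND power ≥ 8.

Group A, Group A, Group B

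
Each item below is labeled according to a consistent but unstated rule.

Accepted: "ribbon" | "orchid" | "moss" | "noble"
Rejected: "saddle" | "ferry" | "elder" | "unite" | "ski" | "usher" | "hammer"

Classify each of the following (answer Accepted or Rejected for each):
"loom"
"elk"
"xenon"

Every 'Accepted' example satisfies: contains 'o'. None of the 'Rejected' examples do.

Accepted, Rejected, Accepted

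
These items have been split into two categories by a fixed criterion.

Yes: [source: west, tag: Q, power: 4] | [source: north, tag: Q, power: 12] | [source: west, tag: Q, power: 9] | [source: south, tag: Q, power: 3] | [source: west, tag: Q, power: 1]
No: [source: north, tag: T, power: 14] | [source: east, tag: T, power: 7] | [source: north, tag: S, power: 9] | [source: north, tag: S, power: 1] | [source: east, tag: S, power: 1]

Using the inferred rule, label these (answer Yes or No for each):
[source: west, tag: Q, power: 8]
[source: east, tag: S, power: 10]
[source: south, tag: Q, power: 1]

Yes, No, Yes

Comparing the two groups points to one rule — tag is Q.
[source: west, tag: Q, power: 8] → tag is Q → Yes. [source: east, tag: S, power: 10] → tag is S → No. [source: south, tag: Q, power: 1] → tag is Q → Yes.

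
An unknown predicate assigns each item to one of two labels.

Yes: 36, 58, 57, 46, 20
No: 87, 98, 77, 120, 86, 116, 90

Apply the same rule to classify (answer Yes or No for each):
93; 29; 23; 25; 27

No, Yes, Yes, Yes, Yes

The simplest hypothesis consistent with all the labels is: at most 58.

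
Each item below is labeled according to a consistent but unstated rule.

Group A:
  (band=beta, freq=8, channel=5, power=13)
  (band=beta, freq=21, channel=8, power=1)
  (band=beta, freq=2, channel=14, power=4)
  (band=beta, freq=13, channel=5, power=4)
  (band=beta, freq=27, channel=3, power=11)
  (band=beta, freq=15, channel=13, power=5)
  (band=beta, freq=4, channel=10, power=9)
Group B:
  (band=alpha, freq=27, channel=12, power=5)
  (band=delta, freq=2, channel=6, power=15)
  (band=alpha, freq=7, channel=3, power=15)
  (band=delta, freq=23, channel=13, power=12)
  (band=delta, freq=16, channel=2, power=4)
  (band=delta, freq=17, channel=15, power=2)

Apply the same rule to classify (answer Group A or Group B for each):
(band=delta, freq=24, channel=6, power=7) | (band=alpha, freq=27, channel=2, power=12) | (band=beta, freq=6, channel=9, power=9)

Group B, Group B, Group A

Comparing the two groups points to one rule — band is beta.
(band=delta, freq=24, channel=6, power=7) — band is delta, hence Group B.
(band=alpha, freq=27, channel=2, power=12) — band is alpha, hence Group B.
(band=beta, freq=6, channel=9, power=9) — band is beta, hence Group A.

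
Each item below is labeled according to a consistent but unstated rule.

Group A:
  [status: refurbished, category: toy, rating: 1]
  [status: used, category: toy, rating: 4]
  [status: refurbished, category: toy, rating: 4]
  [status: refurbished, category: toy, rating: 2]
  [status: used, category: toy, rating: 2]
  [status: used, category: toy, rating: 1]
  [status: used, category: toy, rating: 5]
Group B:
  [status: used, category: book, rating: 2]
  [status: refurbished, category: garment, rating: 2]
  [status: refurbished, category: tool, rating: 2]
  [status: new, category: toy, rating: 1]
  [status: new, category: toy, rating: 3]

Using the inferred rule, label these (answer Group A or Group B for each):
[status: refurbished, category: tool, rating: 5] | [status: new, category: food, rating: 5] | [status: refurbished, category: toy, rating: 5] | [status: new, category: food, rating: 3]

Group B, Group B, Group A, Group B

The distinguishing property — category is toy AND status is not new — holds for all the 'Group A' cases and none of the 'Group B' cases.
[status: refurbished, category: tool, rating: 5]: category is tool, status is refurbished, does not fit → Group B. [status: new, category: food, rating: 5]: category is food, status is new, does not fit → Group B. [status: refurbished, category: toy, rating: 5]: category is toy, status is refurbished, meets the rule → Group A. [status: new, category: food, rating: 3]: category is food, status is new, does not fit → Group B.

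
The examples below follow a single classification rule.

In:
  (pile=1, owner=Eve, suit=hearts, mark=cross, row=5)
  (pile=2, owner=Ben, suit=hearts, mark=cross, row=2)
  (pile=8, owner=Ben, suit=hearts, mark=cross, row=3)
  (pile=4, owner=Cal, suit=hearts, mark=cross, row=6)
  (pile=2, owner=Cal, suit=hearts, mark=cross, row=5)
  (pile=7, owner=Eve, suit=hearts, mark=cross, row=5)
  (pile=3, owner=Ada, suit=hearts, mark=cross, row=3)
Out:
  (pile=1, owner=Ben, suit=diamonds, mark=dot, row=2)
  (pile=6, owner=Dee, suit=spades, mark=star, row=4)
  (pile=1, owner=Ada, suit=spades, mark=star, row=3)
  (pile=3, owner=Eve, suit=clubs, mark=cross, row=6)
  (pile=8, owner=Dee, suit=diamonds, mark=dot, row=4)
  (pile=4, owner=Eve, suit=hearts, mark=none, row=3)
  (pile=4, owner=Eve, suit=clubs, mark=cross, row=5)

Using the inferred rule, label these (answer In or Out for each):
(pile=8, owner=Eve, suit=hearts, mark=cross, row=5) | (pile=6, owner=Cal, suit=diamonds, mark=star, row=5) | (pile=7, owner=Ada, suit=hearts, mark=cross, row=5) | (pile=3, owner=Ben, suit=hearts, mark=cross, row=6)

In, Out, In, In

All 'In' examples share one property — suit is hearts AND mark is cross — and every 'Out' example lacks it.
In: (pile=8, owner=Eve, suit=hearts, mark=cross, row=5), since suit is hearts, mark is cross.
Out: (pile=6, owner=Cal, suit=diamonds, mark=star, row=5), since suit is diamonds, mark is star.
In: (pile=7, owner=Ada, suit=hearts, mark=cross, row=5), since suit is hearts, mark is cross.
In: (pile=3, owner=Ben, suit=hearts, mark=cross, row=6), since suit is hearts, mark is cross.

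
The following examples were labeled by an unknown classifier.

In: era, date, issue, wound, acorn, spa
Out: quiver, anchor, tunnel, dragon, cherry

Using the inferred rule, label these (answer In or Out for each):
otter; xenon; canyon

'In' ⟺ length ≤ 5.
otter: length 5 — fits, so In. xenon: length 5 — fits, so In. canyon: length 6 — does not fit, so Out.

In, In, Out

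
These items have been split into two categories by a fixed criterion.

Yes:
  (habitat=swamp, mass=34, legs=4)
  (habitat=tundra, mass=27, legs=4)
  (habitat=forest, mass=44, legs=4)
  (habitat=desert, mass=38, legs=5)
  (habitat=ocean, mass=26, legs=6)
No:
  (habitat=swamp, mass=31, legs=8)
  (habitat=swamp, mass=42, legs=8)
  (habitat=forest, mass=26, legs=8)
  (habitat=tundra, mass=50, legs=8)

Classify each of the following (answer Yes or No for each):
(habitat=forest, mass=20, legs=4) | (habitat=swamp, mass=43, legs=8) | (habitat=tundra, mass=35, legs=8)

Every 'Yes' example satisfies: legs ≤ 6. None of the 'No' examples do.
(habitat=forest, mass=20, legs=4) — legs = 4, hence Yes.
(habitat=swamp, mass=43, legs=8) — legs = 8, hence No.
(habitat=tundra, mass=35, legs=8) — legs = 8, hence No.

Yes, No, No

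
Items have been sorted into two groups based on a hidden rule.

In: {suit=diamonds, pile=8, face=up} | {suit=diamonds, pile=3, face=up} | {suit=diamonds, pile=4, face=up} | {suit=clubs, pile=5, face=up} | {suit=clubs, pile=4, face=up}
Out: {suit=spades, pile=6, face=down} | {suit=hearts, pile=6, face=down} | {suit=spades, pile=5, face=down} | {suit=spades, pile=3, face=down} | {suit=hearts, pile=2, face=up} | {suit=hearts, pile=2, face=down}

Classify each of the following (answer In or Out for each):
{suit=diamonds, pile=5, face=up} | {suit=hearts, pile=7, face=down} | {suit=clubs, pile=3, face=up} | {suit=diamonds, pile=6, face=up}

In, Out, In, In

Rule: face is up AND pile ≥ 3. This holds for each 'In' example and fails for each 'Out' one.
{suit=diamonds, pile=5, face=up}: face is up, pile = 5 — passes, so In. {suit=hearts, pile=7, face=down}: face is down, pile = 7 — fails this test, so Out. {suit=clubs, pile=3, face=up}: face is up, pile = 3 — passes, so In. {suit=diamonds, pile=6, face=up}: face is up, pile = 6 — passes, so In.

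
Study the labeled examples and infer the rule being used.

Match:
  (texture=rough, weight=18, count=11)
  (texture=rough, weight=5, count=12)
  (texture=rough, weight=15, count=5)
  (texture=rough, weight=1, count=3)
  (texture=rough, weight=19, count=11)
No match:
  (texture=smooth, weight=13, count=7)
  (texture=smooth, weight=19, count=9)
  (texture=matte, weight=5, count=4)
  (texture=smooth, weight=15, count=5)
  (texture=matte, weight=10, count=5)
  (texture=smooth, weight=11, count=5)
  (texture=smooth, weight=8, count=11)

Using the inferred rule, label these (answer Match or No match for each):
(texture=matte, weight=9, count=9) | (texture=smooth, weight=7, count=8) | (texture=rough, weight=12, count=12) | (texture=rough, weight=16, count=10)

No match, No match, Match, Match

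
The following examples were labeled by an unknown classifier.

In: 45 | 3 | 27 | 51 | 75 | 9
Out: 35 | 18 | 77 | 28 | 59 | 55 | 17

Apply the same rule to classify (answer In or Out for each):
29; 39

Out, In

The common property of the 'In' items is: ≡ 3 (mod 6). No 'Out' item has it.
29: 29 mod 6 = 5 — fails this test, so Out.
39: 39 mod 6 = 3 — satisfies this, so In.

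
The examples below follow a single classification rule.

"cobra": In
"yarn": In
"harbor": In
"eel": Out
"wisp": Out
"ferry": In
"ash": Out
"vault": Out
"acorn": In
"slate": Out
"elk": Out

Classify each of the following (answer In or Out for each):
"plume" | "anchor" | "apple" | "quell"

Out, In, Out, Out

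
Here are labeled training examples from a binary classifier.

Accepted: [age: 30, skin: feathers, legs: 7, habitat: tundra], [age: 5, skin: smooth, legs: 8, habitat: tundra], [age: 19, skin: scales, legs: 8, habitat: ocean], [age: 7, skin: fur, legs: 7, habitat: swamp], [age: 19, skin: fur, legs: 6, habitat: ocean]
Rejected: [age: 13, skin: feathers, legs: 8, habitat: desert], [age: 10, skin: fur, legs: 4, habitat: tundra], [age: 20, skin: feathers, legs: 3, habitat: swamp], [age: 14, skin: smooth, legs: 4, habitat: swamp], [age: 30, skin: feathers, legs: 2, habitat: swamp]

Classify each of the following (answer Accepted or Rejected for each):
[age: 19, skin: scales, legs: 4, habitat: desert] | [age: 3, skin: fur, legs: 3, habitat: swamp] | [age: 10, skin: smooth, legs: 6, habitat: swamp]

The rule appears to be: legs ≥ 6 AND age ≠ 13.

Rejected, Rejected, Accepted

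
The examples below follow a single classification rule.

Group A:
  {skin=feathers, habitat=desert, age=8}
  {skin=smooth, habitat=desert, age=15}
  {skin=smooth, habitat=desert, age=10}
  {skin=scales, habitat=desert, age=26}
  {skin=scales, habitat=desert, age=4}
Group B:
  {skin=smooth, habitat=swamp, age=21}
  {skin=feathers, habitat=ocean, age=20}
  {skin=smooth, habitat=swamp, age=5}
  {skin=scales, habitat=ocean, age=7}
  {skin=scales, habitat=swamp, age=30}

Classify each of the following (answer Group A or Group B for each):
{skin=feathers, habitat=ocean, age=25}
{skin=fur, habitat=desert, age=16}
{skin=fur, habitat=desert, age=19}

Group B, Group A, Group A

Looking at the examples, the only property every 'Group A' case has and every 'Group B' case lacks is: habitat is desert.
{skin=feathers, habitat=ocean, age=25} — habitat is ocean, hence Group B. {skin=fur, habitat=desert, age=16} — habitat is desert, hence Group A. {skin=fur, habitat=desert, age=19} — habitat is desert, hence Group A.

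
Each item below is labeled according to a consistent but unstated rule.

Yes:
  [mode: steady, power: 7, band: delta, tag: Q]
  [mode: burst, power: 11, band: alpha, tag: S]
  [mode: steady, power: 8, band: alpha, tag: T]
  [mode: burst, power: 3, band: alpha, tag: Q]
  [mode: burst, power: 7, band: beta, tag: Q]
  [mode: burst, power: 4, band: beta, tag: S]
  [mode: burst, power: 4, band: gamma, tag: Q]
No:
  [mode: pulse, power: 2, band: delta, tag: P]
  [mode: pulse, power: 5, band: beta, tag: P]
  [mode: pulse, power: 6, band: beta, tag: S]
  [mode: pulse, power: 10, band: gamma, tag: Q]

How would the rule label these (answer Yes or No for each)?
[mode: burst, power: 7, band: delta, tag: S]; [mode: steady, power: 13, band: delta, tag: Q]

Yes, Yes

The distinguishing property — mode is not pulse — holds for all the 'Yes' cases and none of the 'No' cases.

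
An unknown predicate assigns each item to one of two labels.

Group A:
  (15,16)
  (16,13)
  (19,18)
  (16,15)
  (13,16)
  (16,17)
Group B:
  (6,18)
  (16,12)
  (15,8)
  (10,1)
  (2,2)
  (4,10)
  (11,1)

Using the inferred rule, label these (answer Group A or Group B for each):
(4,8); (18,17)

Group B, Group A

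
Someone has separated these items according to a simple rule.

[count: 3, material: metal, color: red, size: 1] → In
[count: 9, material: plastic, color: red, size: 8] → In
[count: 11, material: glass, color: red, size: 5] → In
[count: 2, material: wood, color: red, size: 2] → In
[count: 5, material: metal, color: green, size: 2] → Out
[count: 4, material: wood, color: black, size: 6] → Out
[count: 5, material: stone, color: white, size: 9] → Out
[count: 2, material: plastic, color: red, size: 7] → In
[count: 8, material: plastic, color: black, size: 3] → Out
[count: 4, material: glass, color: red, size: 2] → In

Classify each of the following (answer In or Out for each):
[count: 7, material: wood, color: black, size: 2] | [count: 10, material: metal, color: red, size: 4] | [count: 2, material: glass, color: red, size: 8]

Out, In, In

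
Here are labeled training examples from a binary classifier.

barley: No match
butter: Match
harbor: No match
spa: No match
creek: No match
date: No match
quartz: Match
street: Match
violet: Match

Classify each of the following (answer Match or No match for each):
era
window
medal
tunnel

A rule that fits every label: length 6 AND contains 't' — true of each 'Match' example, false of each 'No match' one.
era: length 3, no 't' — fails the rule, so No match.
window: length 6, no 't' — fails the rule, so No match.
medal: length 5, no 't' — fails the rule, so No match.
tunnel: length 6, has 't' — passes, so Match.

No match, No match, No match, Match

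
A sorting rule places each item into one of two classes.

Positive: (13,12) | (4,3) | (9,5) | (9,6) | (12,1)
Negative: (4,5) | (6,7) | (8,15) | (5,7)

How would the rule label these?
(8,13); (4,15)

Negative, Negative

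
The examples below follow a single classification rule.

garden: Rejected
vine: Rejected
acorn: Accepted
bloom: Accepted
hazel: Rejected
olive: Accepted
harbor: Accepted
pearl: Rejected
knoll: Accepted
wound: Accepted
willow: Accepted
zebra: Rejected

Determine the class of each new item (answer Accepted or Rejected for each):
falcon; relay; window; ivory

A rule that fits every label: contains 'o' — true of each 'Accepted' example, false of each 'Rejected' one.

Accepted, Rejected, Accepted, Accepted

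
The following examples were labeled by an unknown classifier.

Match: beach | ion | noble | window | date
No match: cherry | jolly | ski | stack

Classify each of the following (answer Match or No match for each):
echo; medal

Match, Match

Every 'Match' example satisfies: has ≥ 2 vowels. None of the 'No match' examples do.
echo → 2 vowels → Match.
medal → 2 vowels → Match.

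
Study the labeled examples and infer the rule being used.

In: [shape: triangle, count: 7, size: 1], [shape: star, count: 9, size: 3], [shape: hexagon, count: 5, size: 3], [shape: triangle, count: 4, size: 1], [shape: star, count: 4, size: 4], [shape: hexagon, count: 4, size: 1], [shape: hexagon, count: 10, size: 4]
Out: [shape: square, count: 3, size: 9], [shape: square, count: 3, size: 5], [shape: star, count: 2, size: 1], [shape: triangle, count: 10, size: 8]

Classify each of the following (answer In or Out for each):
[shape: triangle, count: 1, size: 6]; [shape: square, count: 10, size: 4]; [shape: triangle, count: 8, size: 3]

Out, In, In

One predicate separates the groups cleanly: size ≤ 4 AND count ≥ 3.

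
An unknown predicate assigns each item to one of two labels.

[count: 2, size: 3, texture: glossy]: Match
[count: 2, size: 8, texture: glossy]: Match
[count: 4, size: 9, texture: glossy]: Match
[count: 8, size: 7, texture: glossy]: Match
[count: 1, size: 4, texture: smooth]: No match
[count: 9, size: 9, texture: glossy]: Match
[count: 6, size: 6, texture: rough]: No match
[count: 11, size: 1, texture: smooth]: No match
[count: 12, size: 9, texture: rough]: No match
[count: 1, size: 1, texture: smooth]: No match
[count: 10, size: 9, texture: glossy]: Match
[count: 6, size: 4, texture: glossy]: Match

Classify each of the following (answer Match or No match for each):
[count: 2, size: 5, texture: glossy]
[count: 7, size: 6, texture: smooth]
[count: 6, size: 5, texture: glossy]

Match, No match, Match

The classifier is using: texture is glossy.
Match: [count: 2, size: 5, texture: glossy], since texture is glossy. No match: [count: 7, size: 6, texture: smooth], since texture is smooth. Match: [count: 6, size: 5, texture: glossy], since texture is glossy.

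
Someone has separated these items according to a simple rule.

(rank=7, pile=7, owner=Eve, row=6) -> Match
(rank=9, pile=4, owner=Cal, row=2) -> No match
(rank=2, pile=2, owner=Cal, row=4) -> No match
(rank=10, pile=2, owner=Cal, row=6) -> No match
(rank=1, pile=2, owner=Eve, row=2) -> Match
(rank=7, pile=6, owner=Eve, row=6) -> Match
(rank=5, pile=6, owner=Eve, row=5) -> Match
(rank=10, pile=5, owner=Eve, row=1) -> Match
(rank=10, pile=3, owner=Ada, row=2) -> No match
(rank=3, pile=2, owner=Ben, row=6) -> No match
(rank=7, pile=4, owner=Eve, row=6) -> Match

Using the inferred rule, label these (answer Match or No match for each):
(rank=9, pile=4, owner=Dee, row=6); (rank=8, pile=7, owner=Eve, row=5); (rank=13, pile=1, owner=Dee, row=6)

'Match' ⟺ owner is Eve.
(rank=9, pile=4, owner=Dee, row=6): No match (owner is Dee). (rank=8, pile=7, owner=Eve, row=5): Match (owner is Eve). (rank=13, pile=1, owner=Dee, row=6): No match (owner is Dee).

No match, Match, No match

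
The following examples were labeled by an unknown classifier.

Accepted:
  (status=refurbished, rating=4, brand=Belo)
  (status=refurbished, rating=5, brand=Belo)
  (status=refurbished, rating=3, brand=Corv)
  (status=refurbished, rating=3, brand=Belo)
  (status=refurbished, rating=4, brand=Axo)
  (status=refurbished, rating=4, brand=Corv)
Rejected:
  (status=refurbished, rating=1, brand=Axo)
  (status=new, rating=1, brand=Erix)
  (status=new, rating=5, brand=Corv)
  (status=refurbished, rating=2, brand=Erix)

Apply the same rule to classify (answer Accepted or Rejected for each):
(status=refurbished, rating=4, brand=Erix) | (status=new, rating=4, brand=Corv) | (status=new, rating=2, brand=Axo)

Accepted, Rejected, Rejected

A rule that fits every label: status is refurbished AND rating ≥ 3 — true of each 'Accepted' example, false of each 'Rejected' one.
(status=refurbished, rating=4, brand=Erix): status is refurbished, rating = 4 — meets the rule, so Accepted.
(status=new, rating=4, brand=Corv): status is new, rating = 4 — fails this test, so Rejected.
(status=new, rating=2, brand=Axo): status is new, rating = 2 — fails this test, so Rejected.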